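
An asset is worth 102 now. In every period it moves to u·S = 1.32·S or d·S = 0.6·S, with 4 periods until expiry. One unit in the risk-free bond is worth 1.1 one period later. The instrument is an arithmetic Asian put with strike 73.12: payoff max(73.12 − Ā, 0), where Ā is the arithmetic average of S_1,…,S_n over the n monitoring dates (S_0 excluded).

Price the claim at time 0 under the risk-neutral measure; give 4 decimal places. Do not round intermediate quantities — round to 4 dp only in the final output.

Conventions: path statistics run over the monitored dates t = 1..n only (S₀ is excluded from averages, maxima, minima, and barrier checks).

Set p* = 0.6944 (from d < R < u); the path-dependent value is the discounted p*-expectation over all price paths.
Enumerate all 2^4 = 16 price paths (U = up ×1.32, D = down ×0.6); each path with k up-moves has probability p*^k·(1−p*)^(4−k).
DDDD: Ā=33.2928, payoff=39.8272, prob=0.008717
UDDD: Ā=73.2442, payoff=0.0000, prob=0.019811
DUDD: Ā=54.8842, payoff=18.2358, prob=0.019811
UUDD: Ā=120.7452, payoff=0.0000, prob=0.045025
DDUD: Ā=43.8682, payoff=29.2518, prob=0.019811
UDUD: Ā=96.5100, payoff=0.0000, prob=0.045025
DUUD: Ā=78.1500, payoff=0.0000, prob=0.045025
UUUD: Ā=171.9299, payoff=0.0000, prob=0.102330
DDDU: Ā=37.2586, payoff=35.8614, prob=0.019811
UDDU: Ā=81.9688, payoff=0.0000, prob=0.045025
DUDU: Ā=63.6088, payoff=9.5112, prob=0.045025
UUDU: Ā=139.9394, payoff=0.0000, prob=0.102330
DDUU: Ā=52.5928, payoff=20.5272, prob=0.045025
UDUU: Ā=115.7042, payoff=0.0000, prob=0.102330
DUUU: Ā=97.3442, payoff=0.0000, prob=0.102330
UUUU: Ā=214.1573, payoff=0.0000, prob=0.232568
Price = Σ prob·payoff / R^4 = 3.350886 / 1.464100 = 2.2887

price = 2.2887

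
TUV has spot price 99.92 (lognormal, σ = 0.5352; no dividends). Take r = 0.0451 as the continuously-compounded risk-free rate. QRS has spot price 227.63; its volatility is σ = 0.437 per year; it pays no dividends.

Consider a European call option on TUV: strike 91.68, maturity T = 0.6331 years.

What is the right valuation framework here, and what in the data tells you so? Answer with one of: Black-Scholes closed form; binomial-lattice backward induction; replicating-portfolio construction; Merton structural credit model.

framework: Black-Scholes closed form

Key observation: a European-exercise option on TUV struck at 91.68 — a GBM underlying with constant parameters — admits an analytic price: the data contain no early exercise, no discrete tree, no debt structure.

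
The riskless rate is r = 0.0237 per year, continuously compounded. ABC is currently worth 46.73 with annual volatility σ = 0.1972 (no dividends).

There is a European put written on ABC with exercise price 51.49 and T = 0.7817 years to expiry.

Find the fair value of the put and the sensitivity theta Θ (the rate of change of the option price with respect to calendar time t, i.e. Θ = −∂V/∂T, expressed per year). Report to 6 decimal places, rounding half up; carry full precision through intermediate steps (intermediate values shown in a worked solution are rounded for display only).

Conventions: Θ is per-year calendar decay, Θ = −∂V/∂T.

price = 5.621711
Θ = -1.102653

σ√T = 0.1972·√0.7817 = 0.174352
d₁ = (ln(S/K) + (r+σ²/2)T) / (σ√T) = (ln(46.73/51.49) + (0.0237+0.1972²/2)·0.7817) / 0.174352 = (-0.097001 + 0.033726) / 0.174352 = -0.362919
d₂ = d₁ − σ√T = -0.362919 − 0.174352 = -0.537271
e^{−rT} = 0.981644
N(−d₁) = 0.641667,  N(−d₂) = 0.704460
Put price V = K·e^{−rT}·N(−d₂) − S·N(−d₁) = 35.606823 − 29.985113 = 5.621711
φ(d₁) = (1/√(2π))·e^{−d₁²/2} = 0.373516
Θ = −S·φ(d₁)·σ/(2√T) + r·K·e^{−rT}·N(−d₂) = −1.946535 + 0.843882 = -1.102653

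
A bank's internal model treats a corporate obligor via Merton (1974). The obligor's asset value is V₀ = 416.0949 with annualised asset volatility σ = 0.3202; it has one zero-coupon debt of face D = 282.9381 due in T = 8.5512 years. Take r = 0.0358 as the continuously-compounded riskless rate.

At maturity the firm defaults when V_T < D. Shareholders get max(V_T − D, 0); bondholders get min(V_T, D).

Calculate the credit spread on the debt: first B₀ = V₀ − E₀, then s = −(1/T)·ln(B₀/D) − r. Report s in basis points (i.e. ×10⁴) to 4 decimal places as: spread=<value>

Apply the equity-as-call identities (strike 282.9381, horizon 8.5512 years):
d₁ = [ln(V₀/D) + (r + σ²/2)T] / (σ√T)
   = [ln(416.0949/282.9381) + (0.0358 + 0.5·0.3202²)·8.5512] / (0.3202·√8.5512)
   = [0.385685 + 0.744502] / 0.936343 = 1.207023
d₂ = d₁ − σ√T = 1.207023 − 0.936343 = 0.270680
N(d₁) = 0.886288,  N(d₂) = 0.606681,  e^(−rT) = 0.736289
E₀ = V₀·N(d₁) − D·e^(−rT)·N(d₂)
   = 416.0949·0.886288 − 282.9381·0.736289·0.606681 = 242.393667
B₀ = V₀ − E₀ = 416.0949 − 242.393667 = 173.701233
spread = −(1/T)·ln(B₀/D) − r = −(1/8.5512)·ln(173.701233/282.9381) − 0.0358 = 0.02125531
in basis points: 0.02125531 × 10⁴ = 212.5531 bp

spread=212.5531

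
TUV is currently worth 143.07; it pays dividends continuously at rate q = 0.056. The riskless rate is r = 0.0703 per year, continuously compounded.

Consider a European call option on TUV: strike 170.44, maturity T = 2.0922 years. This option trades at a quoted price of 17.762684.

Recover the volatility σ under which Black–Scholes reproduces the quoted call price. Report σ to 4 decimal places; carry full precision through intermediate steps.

sigma = 0.3390

At σ = 0.3390 the Black–Scholes value reproduces the quote:
σ√T = 0.339·√2.0922 = 0.490344
d₁ = (ln(S/K) + (r−q+σ²/2)T) / (σ√T) = (ln(143.07/170.44) + (0.0703−0.056+0.339²/2)·2.0922) / 0.490344 = (-0.175049 + 0.150137) / 0.490344 = -0.050805
d₂ = d₁ − σ√T = -0.050805 − 0.490344 = -0.541150
e^{−rT} = 0.863223
e^{−qT} = 0.889440
N(d₁) = 0.479740,  N(d₂) = 0.294202
V = S·e^{−qT}·N(d₁) − K·e^{−rT}·N(d₂) = 61.048017 − 43.285333 = 17.762684 (the quoted price), and the Black–Scholes price is strictly increasing in σ, so σ is unique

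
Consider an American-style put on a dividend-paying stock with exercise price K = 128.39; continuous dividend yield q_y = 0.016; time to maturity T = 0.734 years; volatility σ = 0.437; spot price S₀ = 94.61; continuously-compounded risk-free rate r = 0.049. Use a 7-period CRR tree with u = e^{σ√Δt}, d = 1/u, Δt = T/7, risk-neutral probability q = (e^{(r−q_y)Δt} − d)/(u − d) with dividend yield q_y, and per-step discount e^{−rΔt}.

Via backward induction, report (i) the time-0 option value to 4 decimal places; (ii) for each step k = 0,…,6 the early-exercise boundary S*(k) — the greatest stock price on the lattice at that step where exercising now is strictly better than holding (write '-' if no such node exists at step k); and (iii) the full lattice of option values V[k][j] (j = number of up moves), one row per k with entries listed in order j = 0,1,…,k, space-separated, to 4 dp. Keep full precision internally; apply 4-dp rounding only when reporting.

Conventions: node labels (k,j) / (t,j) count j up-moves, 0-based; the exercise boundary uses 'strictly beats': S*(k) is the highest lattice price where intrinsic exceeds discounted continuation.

params: Δt=0.10486 u=1.15201 d=0.86805 q=0.47689 e^(-rΔt)=0.99488
t_7 payoffs: 93.2546 81.7609 66.5074 46.2639 19.3984 0.0000 0.0000 0.0000
t_6: node(6,0) S=40.4763 payoff=87.9137 vs cont=87.3236 → 87.9137 [stop]  node(6,1) S=53.7171 payoff=74.6729 vs cont=74.1049 → 74.6729 [stop]  node(6,2) S=71.2894 payoff=57.1006 vs cont=56.5621 → 57.1006 [stop]  node(6,3) S=94.6100 payoff=33.7800 vs cont=33.2806 → 33.7800 [stop]  node(6,4) S=125.5594 payoff=2.8306 vs cont=10.0955 → 10.0955 [wait]  node(6,5) S=166.6331 payoff=0.0000 vs cont=0.0000 → 0.0000 [wait]  node(6,6) S=221.1431 payoff=0.0000 vs cont=0.0000 → 0.0000 [wait]  ⇒ S*(6)=94.6100
t_5: node(5,0) S=46.6291 payoff=81.7609 vs cont=81.1811 → 81.7609 [stop]  node(5,1) S=61.8826 payoff=66.5074 vs cont=65.9531 → 66.5074 [stop]  node(5,2) S=82.1261 payoff=46.2639 vs cont=45.7436 → 46.2639 [stop]  node(5,3) S=108.9916 payoff=19.3984 vs cont=22.3699 → 22.3699 [wait]  node(5,4) S=144.6456 payoff=0.0000 vs cont=5.2540 → 5.2540 [wait]  node(5,5) S=191.9629 payoff=0.0000 vs cont=0.0000 → 0.0000 [wait]  ⇒ S*(5)=82.1261
t_4: node(4,0) S=53.7171 payoff=74.6729 vs cont=74.1049 → 74.6729 [stop]  node(4,1) S=71.2894 payoff=57.1006 vs cont=56.5621 → 57.1006 [stop]  node(4,2) S=94.6100 payoff=33.7800 vs cont=34.6904 → 34.6904 [wait]  node(4,3) S=125.5594 payoff=2.8306 vs cont=14.1347 → 14.1347 [wait]  node(4,4) S=166.6331 payoff=0.0000 vs cont=2.7343 → 2.7343 [wait]  ⇒ S*(4)=71.2894
t_3: node(3,0) S=61.8826 payoff=66.5074 vs cont=65.9531 → 66.5074 [stop]  node(3,1) S=82.1261 payoff=46.2639 vs cont=46.1756 → 46.2639 [stop]  node(3,2) S=108.9916 payoff=19.3984 vs cont=24.7601 → 24.7601 [wait]  node(3,3) S=144.6456 payoff=0.0000 vs cont=8.6534 → 8.6534 [wait]  ⇒ S*(3)=82.1261
t_2: node(2,0) S=71.2894 payoff=57.1006 vs cont=56.5621 → 57.1006 [stop]  node(2,1) S=94.6100 payoff=33.7800 vs cont=35.8245 → 35.8245 [wait]  node(2,2) S=125.5594 payoff=2.8306 vs cont=16.9915 → 16.9915 [wait]  ⇒ S*(2)=71.2894
t_1: node(1,0) S=82.1261 payoff=46.2639 vs cont=46.7136 → 46.7136 [wait]  node(1,1) S=108.9916 payoff=19.3984 vs cont=26.7057 → 26.7057 [wait]  ⇒ S*(1)=-
t_0: node(0,0) S=94.6100 payoff=33.7800 vs cont=36.9815 → 36.9815 [wait]  ⇒ S*(0)=-

price = 36.9815
boundary = - - 71.2894 82.1261 71.2894 82.1261 94.6100
tree:
36.9815
46.7136 26.7057
57.1006 35.8245 16.9915
66.5074 46.2639 24.7601 8.6534
74.6729 57.1006 34.6904 14.1347 2.7343
81.7609 66.5074 46.2639 22.3699 5.2540 0.0000
87.9137 74.6729 57.1006 33.7800 10.0955 0.0000 0.0000
93.2546 81.7609 66.5074 46.2639 19.3984 0.0000 0.0000 0.0000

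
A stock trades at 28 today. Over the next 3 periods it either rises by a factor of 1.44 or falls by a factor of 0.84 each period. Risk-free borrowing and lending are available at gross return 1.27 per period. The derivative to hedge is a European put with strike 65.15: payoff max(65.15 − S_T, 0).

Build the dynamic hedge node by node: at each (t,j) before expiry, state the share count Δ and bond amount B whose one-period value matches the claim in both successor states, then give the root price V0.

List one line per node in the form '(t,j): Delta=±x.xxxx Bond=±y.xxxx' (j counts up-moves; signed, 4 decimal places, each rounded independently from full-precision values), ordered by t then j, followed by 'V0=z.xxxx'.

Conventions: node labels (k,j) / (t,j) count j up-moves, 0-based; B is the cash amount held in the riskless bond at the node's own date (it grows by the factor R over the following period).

Under the risk-neutral measure, an up-move has probability p* = (R−d)/(u−d) = 0.7167 and values discount at R = 1.27.
At maturity the claim pays: V(3,0)=48.5543, V(3,1)=36.7002, V(3,2)=16.3789, V(3,3)=0.0000
  t=2,j=0: stock 19.7568 → up 28.4498 (V=36.7002), down 16.5957 (V=48.5543). Price 31.5424; hedge Δ=-1.0000, bond B=51.2992.
  t=2,j=1: stock 33.8688 → up 48.7711 (V=16.3789), down 28.4498 (V=36.7002). Price 17.4304; hedge Δ=-1.0000, bond B=51.2992.
  t=2,j=2: stock 58.0608 → up 83.6076 (V=0.0000), down 48.7711 (V=16.3789). Price 3.6541; hedge Δ=-0.4702, bond B=30.9523.
  t=1,j=0: stock 23.5200 → up 33.8688 (V=17.4304), down 19.7568 (V=31.5424). Price 16.8731; hedge Δ=-1.0000, bond B=40.3931.
  t=1,j=1: stock 40.3200 → up 58.0608 (V=3.6541), down 33.8688 (V=17.4304). Price 5.9507; hedge Δ=-0.5695, bond B=28.9112.
  t=0,j=0: stock 28.0000 → up 40.3200 (V=5.9507), down 23.5200 (V=16.8731). Price 7.1223; hedge Δ=-0.6501, bond B=25.3263.
Verification: the root portfolio costs Δ(0,0)·S0 + B(0,0) = 7.1223, matching V0.

(0,0): Delta=-0.6501 Bond=25.3263
(1,0): Delta=-1.0000 Bond=40.3931
(1,1): Delta=-0.5695 Bond=28.9112
(2,0): Delta=-1.0000 Bond=51.2992
(2,1): Delta=-1.0000 Bond=51.2992
(2,2): Delta=-0.4702 Bond=30.9523
V0=7.1223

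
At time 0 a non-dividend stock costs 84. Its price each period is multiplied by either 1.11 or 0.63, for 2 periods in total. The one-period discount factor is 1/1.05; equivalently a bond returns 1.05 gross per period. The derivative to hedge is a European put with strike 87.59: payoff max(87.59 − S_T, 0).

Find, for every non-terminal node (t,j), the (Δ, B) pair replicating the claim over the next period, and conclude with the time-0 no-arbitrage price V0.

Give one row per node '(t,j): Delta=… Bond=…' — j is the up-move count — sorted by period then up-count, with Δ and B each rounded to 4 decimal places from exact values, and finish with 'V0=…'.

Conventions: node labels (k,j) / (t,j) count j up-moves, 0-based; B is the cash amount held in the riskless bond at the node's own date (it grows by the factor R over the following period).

Arbitrage-free pricing uses the up-move probability p* = (R−d)/(u−d) = 0.8750, discounting each step at R = 1.05.
Payoffs at expiry: V(2,0)=54.2504, V(2,1)=28.8488, V(2,2)=0.0000
(1,0): S=52.9200. Δ = (V_up−V_dn)/(S_up−S_dn) = (28.8488−54.2504)/(58.7412−33.3396) = -1.0000. V = [p*·28.8488 + (1−p*)·54.2504]/1.05 = 30.4990. B = V − Δ·S = 83.4190.
(1,1): S=93.2400. Δ = (V_up−V_dn)/(S_up−S_dn) = (0.0000−28.8488)/(103.4964−58.7412) = -0.6446. V = [p*·0.0000 + (1−p*)·28.8488]/1.05 = 3.4344. B = V − Δ·S = 63.5360.
(0,0): S=84.0000. Δ = (V_up−V_dn)/(S_up−S_dn) = (3.4344−30.4990)/(93.2400−52.9200) = -0.6712. V = [p*·3.4344 + (1−p*)·30.4990]/1.05 = 6.4928. B = V − Δ·S = 62.8775.
Sanity check at the root: Δ(0,0)·S0 + B(0,0) reproduces V0 = 6.4928.

(0,0): Delta=-0.6712 Bond=62.8775
(1,0): Delta=-1.0000 Bond=83.4190
(1,1): Delta=-0.6446 Bond=63.5360
V0=6.4928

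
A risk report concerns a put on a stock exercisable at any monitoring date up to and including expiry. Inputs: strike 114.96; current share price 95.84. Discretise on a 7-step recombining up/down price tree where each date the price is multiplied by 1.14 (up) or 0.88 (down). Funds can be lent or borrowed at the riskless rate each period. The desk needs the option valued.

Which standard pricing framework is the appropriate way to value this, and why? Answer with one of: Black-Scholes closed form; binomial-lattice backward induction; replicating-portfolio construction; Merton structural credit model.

Key observation: the put (strike 114.96 on spot 95.84) is American-style on a 7-step discrete price model, so the early-exercise decision at every node requires stepwise backward valuation — a closed form cannot price the exercise right.

framework: binomial-lattice backward induction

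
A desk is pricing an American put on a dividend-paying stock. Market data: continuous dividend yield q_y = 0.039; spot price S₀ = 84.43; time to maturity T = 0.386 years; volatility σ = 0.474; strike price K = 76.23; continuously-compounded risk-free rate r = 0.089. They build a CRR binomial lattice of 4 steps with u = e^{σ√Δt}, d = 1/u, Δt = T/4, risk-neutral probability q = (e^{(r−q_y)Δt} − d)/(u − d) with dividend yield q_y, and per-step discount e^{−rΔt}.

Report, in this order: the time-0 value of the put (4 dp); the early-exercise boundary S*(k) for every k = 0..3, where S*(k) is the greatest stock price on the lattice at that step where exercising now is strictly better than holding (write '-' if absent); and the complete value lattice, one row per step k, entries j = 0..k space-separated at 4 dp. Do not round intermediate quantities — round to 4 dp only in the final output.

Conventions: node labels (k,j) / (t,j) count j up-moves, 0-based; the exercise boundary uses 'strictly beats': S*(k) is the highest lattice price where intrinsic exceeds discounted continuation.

price = 5.6271
boundary = - - - 54.2817
tree:
5.6271
9.2186 1.8316
14.5959 3.5501 0.0000
21.9483 6.8811 0.0000 0.0000
29.3805 13.3372 0.0000 0.0000 0.0000

Δt=0.09650  u=1.15864  d=0.86308  q=0.47962  discount=0.99145
step 4 (expiry): payoffs max(K−S,0) = 29.3805 13.3372 0.0000 0.0000 0.0000
step 3: (k=3,j=0): S=54.2817, K−S=21.9483, hold=21.5004 ⇒ V=21.9483 exercise | (k=3,j=1): S=72.8700, K−S=3.3600, hold=6.8811 ⇒ V=6.8811 continue | (k=3,j=2): S=97.8238, K−S=0.0000, hold=0.0000 ⇒ V=0.0000 continue | (k=3,j=3): S=131.3229, K−S=0.0000, hold=0.0000 ⇒ V=0.0000 continue  boundary S*=54.2817
step 2: (k=2,j=0): S=62.8928, K−S=13.3372, hold=14.5959 ⇒ V=14.5959 continue | (k=2,j=1): S=84.4300, K−S=0.0000, hold=3.5501 ⇒ V=3.5501 continue | (k=2,j=2): S=113.3424, K−S=0.0000, hold=0.0000 ⇒ V=0.0000 continue  boundary S*=-
step 1: (k=1,j=0): S=72.8700, K−S=3.3600, hold=9.2186 ⇒ V=9.2186 continue | (k=1,j=1): S=97.8238, K−S=0.0000, hold=1.8316 ⇒ V=1.8316 continue  boundary S*=-
step 0: (k=0,j=0): S=84.4300, K−S=0.0000, hold=5.6271 ⇒ V=5.6271 continue  boundary S*=-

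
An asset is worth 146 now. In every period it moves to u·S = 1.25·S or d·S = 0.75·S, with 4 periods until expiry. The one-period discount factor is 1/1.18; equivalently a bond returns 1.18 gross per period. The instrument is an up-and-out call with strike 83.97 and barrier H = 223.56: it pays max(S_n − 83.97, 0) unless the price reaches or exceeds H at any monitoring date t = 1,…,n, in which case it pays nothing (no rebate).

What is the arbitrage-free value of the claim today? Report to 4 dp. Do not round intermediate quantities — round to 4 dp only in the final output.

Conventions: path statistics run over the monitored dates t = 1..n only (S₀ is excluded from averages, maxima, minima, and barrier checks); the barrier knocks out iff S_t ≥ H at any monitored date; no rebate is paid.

No-arbitrage gives p* = (R−d)/(u−d) = 0.8600: enumerate every path, weight its payoff by its p*-probability, and discount by R^4.
Enumerate all 2^4 = 16 price paths (U = up ×1.25, D = down ×0.75); each path with k up-moves has probability p*^k·(1−p*)^(4−k).
DDDD: M=109.5000, payoff=0.0000, prob=0.000384
UDDD: M=182.5000, payoff=0.0000, prob=0.002360
DUDD: M=136.8750, payoff=0.0000, prob=0.002360
UUDD: M=228.1250, payoff=0.0000, prob=0.014496
DDUD: M=109.5000, payoff=0.0000, prob=0.002360
UDUD: M=182.5000, payoff=44.3503, prob=0.014496
DUUD: M=171.0938, payoff=44.3503, prob=0.014496
UUUD: M=285.1562, payoff=0.0000, prob=0.089048
DDDU: M=109.5000, payoff=0.0000, prob=0.002360
UDDU: M=182.5000, payoff=44.3503, prob=0.014496
DUDU: M=136.8750, payoff=44.3503, prob=0.014496
UUDU: M=228.1250, payoff=0.0000, prob=0.089048
DDUU: M=128.3203, payoff=44.3503, prob=0.014496
UDUU: M=213.8672, payoff=129.8972, prob=0.089048
DUUU: M=213.8672, payoff=129.8972, prob=0.089048
UUUU: M=356.4453, payoff=0.0000, prob=0.547008
Price = Σ prob·payoff / R^4 = 26.348674 / 1.938778 = 13.5904

price = 13.5904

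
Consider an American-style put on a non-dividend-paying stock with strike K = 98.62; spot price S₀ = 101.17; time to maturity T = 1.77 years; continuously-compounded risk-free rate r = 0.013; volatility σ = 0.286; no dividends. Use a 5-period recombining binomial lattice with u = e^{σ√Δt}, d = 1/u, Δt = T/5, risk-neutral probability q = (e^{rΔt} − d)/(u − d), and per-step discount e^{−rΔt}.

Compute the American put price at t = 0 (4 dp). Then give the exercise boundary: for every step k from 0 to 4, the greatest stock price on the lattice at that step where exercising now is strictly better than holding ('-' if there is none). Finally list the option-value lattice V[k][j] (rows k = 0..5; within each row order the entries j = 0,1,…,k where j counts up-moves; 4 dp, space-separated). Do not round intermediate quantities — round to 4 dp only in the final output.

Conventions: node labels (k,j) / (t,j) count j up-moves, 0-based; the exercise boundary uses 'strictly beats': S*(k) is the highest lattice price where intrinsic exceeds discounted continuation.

price = 13.5574
boundary = - - - 60.7223 71.9862
tree:
13.5574
19.8586 6.6144
28.0666 10.8361 1.9385
37.8977 17.3019 3.6817 0.0000
47.3992 26.6338 6.9924 0.0000 0.0000
55.4139 37.8977 13.2804 0.0000 0.0000 0.0000

Δt=0.35400, u=1.18550, d=0.84353, q=0.47105, disc=e^(-rΔt)=0.99541
k=5 terminal: V=max(K-S,0) → 55.4139 37.8977 13.2804 0.0000 0.0000 0.0000
k=4: j=0 S=51.2208 intr=47.3992 cont=46.9464 V=47.3992[EX]; j=1 S=71.9862 intr=26.6338 cont=26.1810 V=26.6338[EX]; j=2 S=101.1700 intr=0.0000 cont=6.9924 V=6.9924[hold]; j=3 S=142.1852 intr=0.0000 cont=0.0000 V=0.0000[hold]; j=4 S=199.8282 intr=0.0000 cont=0.0000 V=0.0000[hold]  S*(4)=71.9862
k=3: j=0 S=60.7223 intr=37.8977 cont=37.4449 V=37.8977[EX]; j=1 S=85.3396 intr=13.2804 cont=17.3019 V=17.3019[hold]; j=2 S=119.9370 intr=0.0000 cont=3.6817 V=3.6817[hold]; j=3 S=168.5604 intr=0.0000 cont=0.0000 V=0.0000[hold]  S*(3)=60.7223
k=2: j=0 S=71.9862 intr=26.6338 cont=28.0666 V=28.0666[hold]; j=1 S=101.1700 intr=0.0000 cont=10.8361 V=10.8361[hold]; j=2 S=142.1852 intr=0.0000 cont=1.9385 V=1.9385[hold]  S*(2)=-
k=1: j=0 S=85.3396 intr=13.2804 cont=19.8586 V=19.8586[hold]; j=1 S=119.9370 intr=0.0000 cont=6.6144 V=6.6144[hold]  S*(1)=-
k=0: j=0 S=101.1700 intr=0.0000 cont=13.5574 V=13.5574[hold]  S*(0)=-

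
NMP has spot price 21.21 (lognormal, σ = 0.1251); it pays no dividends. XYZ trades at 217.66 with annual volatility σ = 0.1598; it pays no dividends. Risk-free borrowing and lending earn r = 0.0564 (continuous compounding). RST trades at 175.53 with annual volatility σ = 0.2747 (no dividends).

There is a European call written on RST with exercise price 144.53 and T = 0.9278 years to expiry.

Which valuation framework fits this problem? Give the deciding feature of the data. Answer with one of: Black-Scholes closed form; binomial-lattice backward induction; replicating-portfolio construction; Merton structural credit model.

framework: Black-Scholes closed form

Key observation: the strike-144.53 call on RST is European-exercise on a continuously-modelled lognormal underlying, so its value is a single closed-form evaluation.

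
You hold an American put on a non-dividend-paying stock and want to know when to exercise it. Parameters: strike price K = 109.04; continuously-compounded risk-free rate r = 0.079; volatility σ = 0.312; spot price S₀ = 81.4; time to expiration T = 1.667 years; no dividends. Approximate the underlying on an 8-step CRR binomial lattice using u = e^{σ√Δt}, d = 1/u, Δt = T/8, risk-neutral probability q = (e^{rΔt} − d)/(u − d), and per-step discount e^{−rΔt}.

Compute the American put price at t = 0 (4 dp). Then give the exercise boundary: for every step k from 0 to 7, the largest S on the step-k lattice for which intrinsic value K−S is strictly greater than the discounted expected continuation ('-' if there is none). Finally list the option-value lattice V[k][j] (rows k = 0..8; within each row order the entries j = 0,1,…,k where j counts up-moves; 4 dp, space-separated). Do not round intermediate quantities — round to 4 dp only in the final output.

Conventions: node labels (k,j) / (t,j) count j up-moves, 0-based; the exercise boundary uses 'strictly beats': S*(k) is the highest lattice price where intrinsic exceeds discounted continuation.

price = 27.6943
boundary = - 70.5946 81.4000 70.5946 81.4000 70.5946 81.4000 93.8593
tree:
27.6943
38.4454 18.7499
47.8165 27.6400 11.2220
55.9436 38.4454 17.9585 5.4228
62.9919 47.8165 27.6400 9.6822 1.7029
69.1045 55.9436 38.4454 16.7477 3.5334 0.0844
74.4058 62.9919 47.8165 27.6400 7.3266 0.1796 0.0000
79.0033 69.1045 55.9436 38.4454 15.1807 0.3824 0.0000 0.0000
82.9905 74.4058 62.9919 47.8165 27.6400 0.8142 0.0000 0.0000 0.0000

Δt=0.20838  u=1.15306  d=0.86726  q=0.52253  discount=0.98367
step 8 (expiry): payoffs max(K−S,0) = 82.9905 74.4058 62.9919 47.8165 27.6400 0.8142 0.0000 0.0000 0.0000
step 7: (k=7,j=0): S=30.0367, K−S=79.0033, hold=77.2230 ⇒ V=79.0033 exercise | (k=7,j=1): S=39.9355, K−S=69.1045, hold=67.3243 ⇒ V=69.1045 exercise | (k=7,j=2): S=53.0964, K−S=55.9436, hold=54.1633 ⇒ V=55.9436 exercise | (k=7,j=3): S=70.5946, K−S=38.4454, hold=36.6652 ⇒ V=38.4454 exercise | (k=7,j=4): S=93.8593, K−S=15.1807, hold=13.4004 ⇒ V=15.1807 exercise | (k=7,j=5): S=124.7912, K−S=0.0000, hold=0.3824 ⇒ V=0.3824 continue | (k=7,j=6): S=165.9167, K−S=0.0000, hold=0.0000 ⇒ V=0.0000 continue | (k=7,j=7): S=220.5953, K−S=0.0000, hold=0.0000 ⇒ V=0.0000 continue  boundary S*=93.8593
step 6: (k=6,j=0): S=34.6342, K−S=74.4058, hold=72.6255 ⇒ V=74.4058 exercise | (k=6,j=1): S=46.0481, K−S=62.9919, hold=61.2116 ⇒ V=62.9919 exercise | (k=6,j=2): S=61.2235, K−S=47.8165, hold=46.0362 ⇒ V=47.8165 exercise | (k=6,j=3): S=81.4000, K−S=27.6400, hold=25.8597 ⇒ V=27.6400 exercise | (k=6,j=4): S=108.2258, K−S=0.8142, hold=7.3266 ⇒ V=7.3266 continue | (k=6,j=5): S=143.8921, K−S=0.0000, hold=0.1796 ⇒ V=0.1796 continue | (k=6,j=6): S=191.3124, K−S=0.0000, hold=0.0000 ⇒ V=0.0000 continue  boundary S*=81.4000
step 5: (k=5,j=0): S=39.9355, K−S=69.1045, hold=67.3243 ⇒ V=69.1045 exercise | (k=5,j=1): S=53.0964, K−S=55.9436, hold=54.1633 ⇒ V=55.9436 exercise | (k=5,j=2): S=70.5946, K−S=38.4454, hold=36.6652 ⇒ V=38.4454 exercise | (k=5,j=3): S=93.8593, K−S=15.1807, hold=16.7477 ⇒ V=16.7477 continue | (k=5,j=4): S=124.7912, K−S=0.0000, hold=3.5334 ⇒ V=3.5334 continue | (k=5,j=5): S=165.9167, K−S=0.0000, hold=0.0844 ⇒ V=0.0844 continue  boundary S*=70.5946
step 4: (k=4,j=0): S=46.0481, K−S=62.9919, hold=61.2116 ⇒ V=62.9919 exercise | (k=4,j=1): S=61.2235, K−S=47.8165, hold=46.0362 ⇒ V=47.8165 exercise | (k=4,j=2): S=81.4000, K−S=27.6400, hold=26.6652 ⇒ V=27.6400 exercise | (k=4,j=3): S=108.2258, K−S=0.8142, hold=9.6822 ⇒ V=9.6822 continue | (k=4,j=4): S=143.8921, K−S=0.0000, hold=1.7029 ⇒ V=1.7029 continue  boundary S*=81.4000
step 3: (k=3,j=0): S=53.0964, K−S=55.9436, hold=54.1633 ⇒ V=55.9436 exercise | (k=3,j=1): S=70.5946, K−S=38.4454, hold=36.6652 ⇒ V=38.4454 exercise | (k=3,j=2): S=93.8593, K−S=15.1807, hold=17.9585 ⇒ V=17.9585 continue | (k=3,j=3): S=124.7912, K−S=0.0000, hold=5.4228 ⇒ V=5.4228 continue  boundary S*=70.5946
step 2: (k=2,j=0): S=61.2235, K−S=47.8165, hold=46.0362 ⇒ V=47.8165 exercise | (k=2,j=1): S=81.4000, K−S=27.6400, hold=27.2875 ⇒ V=27.6400 exercise | (k=2,j=2): S=108.2258, K−S=0.8142, hold=11.2220 ⇒ V=11.2220 continue  boundary S*=81.4000
step 1: (k=1,j=0): S=70.5946, K−S=38.4454, hold=36.6652 ⇒ V=38.4454 exercise | (k=1,j=1): S=93.8593, K−S=15.1807, hold=18.7499 ⇒ V=18.7499 continue  boundary S*=70.5946
step 0: (k=0,j=0): S=81.4000, K−S=27.6400, hold=27.6943 ⇒ V=27.6943 continue  boundary S*=-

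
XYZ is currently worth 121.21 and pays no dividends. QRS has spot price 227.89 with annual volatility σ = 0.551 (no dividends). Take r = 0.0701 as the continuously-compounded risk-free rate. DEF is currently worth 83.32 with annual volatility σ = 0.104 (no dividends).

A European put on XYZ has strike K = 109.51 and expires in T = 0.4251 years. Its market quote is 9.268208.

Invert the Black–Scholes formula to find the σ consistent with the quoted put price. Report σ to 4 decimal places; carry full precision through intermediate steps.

sigma = 0.5308

At σ = 0.5308 the Black–Scholes value reproduces the quote:
σ√T = 0.5308·√0.4251 = 0.346080
d₁ = (ln(S/K) + (r+σ²/2)T) / (σ√T) = (ln(121.21/109.51) + (0.0701+0.5308²/2)·0.4251) / 0.346080 = (0.101509 + 0.089685) / 0.346080 = 0.552456
d₂ = d₁ − σ√T = 0.552456 − 0.346080 = 0.206376
e^{−rT} = 0.970640
N(−d₁) = 0.290318,  N(−d₂) = 0.418249
V = K·e^{−rT}·N(−d₂) − S·N(−d₁) = 44.457658 − 35.189451 = 9.268208 (the observed quote) — the price is monotone increasing in volatility, hence this σ is the only solution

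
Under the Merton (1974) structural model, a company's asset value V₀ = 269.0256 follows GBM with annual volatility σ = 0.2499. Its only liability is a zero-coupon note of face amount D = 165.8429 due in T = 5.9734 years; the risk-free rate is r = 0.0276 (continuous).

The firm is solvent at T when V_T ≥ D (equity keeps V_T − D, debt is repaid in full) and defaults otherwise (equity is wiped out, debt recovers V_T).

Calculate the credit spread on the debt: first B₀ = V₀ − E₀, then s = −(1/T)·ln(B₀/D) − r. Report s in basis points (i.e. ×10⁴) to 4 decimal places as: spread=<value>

spread=104.6584

Equity is a call on the firm's assets struck at D = 165.8429:
d₁ = [ln(V₀/D) + (r + σ²/2)T] / (σ√T)
   = [ln(269.0256/165.8429) + (0.0276 + 0.5·0.2499²)·5.9734] / (0.2499·√5.9734)
   = [0.483766 + 0.351385] / 0.610769 = 1.367376
d₂ = d₁ − σ√T = 1.367376 − 0.610769 = 0.756607
N(d₁) = 0.914246,  N(d₂) = 0.775357,  e^(−rT) = 0.848007
E₀ = V₀·N(d₁) − D·e^(−rT)·N(d₂)
   = 269.0256·0.914246 − 165.8429·0.848007·0.775357 = 136.912486
B₀ = V₀ − E₀ = 269.0256 − 136.912486 = 132.113114
spread = −(1/T)·ln(B₀/D) − r = −(1/5.9734)·ln(132.113114/165.8429) − 0.0276 = 0.01046584
in basis points: 0.01046584 × 10⁴ = 104.6584 bp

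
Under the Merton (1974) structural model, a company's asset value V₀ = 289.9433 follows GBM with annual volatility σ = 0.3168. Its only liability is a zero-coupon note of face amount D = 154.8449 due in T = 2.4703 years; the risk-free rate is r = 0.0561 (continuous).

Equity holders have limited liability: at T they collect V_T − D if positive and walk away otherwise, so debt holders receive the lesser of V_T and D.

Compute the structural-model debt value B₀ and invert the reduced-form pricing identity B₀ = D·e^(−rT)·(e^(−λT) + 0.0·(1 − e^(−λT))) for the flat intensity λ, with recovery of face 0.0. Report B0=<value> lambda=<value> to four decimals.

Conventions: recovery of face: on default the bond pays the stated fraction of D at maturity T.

Equity is a call on the firm's assets struck at D = 154.8449:
d₁ = [ln(V₀/D) + (r + σ²/2)T] / (σ√T)
   = [ln(289.9433/154.8449) + (0.0561 + 0.5·0.3168²)·2.4703] / (0.3168·√2.4703)
   = [0.627261 + 0.262546] / 0.497921 = 1.787048
d₂ = d₁ − σ√T = 1.787048 − 0.497921 = 1.289127
N(d₁) = 0.963035,  N(d₂) = 0.901323,  e^(−rT) = 0.870590
E₀ = V₀·N(d₁) − D·e^(−rT)·N(d₂)
   = 289.9433·0.963035 − 154.8449·0.870590·0.901323 = 157.721404
B₀ = V₀ − E₀ = 289.9433 − 157.721404 = 132.221896
e^(−λT) = (B₀·e^(rT)/D − 0)/(1 − 0) = (132.2219·1.148646/154.8449 − 0)/1 = 0.98082760
λ = −ln(0.98082760)/2.4703 = 0.007837

B0=132.2219 lambda=0.0078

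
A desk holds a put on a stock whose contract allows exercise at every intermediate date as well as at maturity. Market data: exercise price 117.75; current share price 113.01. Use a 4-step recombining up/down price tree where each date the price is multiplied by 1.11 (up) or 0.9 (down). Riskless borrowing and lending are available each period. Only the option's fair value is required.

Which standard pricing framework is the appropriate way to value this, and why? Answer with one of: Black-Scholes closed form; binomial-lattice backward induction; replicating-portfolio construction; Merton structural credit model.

framework: binomial-lattice backward induction

Key observation: early exercise of the strike-117.75 put must be checked at each of the 4 dates (spot 113.01), which forces a node-by-node comparison of intrinsic and continuation value backward from expiry.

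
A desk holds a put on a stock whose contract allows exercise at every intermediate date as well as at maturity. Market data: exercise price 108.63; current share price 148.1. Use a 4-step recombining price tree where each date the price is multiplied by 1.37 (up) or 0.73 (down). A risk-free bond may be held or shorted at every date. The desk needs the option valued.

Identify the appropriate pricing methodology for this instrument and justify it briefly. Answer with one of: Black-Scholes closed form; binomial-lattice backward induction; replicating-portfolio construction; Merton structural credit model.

framework: binomial-lattice backward induction

Key observation: an American put (K = 108.63, S₀ = 148.1) on a 4-date tree has no closed form — the optimal stopping decision is embedded and must be resolved recursively from expiry.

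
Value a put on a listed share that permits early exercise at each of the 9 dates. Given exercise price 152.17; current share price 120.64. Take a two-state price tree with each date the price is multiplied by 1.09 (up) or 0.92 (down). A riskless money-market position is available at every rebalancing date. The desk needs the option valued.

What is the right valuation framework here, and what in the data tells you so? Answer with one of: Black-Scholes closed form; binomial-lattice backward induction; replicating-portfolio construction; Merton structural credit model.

Key observation: an American put (K = 152.17, S₀ = 120.64) on a 9-date tree has no closed form — the optimal stopping decision is embedded and must be resolved recursively from expiry.

framework: binomial-lattice backward induction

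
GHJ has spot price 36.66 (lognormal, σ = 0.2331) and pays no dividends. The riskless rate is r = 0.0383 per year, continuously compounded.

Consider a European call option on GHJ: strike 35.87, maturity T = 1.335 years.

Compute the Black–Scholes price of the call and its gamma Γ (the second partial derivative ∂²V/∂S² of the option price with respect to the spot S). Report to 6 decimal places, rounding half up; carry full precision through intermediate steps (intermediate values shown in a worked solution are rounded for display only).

price = 5.215128
Γ = 0.037218

σ√T = 0.2331·√1.335 = 0.269329
d₁ = (ln(S/K) + (r+σ²/2)T) / (σ√T) = (ln(36.66/35.87) + (0.0383+0.2331²/2)·1.335) / 0.269329 = (0.021785 + 0.087400) / 0.269329 = 0.405395
d₂ = d₁ − σ√T = 0.405395 − 0.269329 = 0.136066
e^{−rT} = 0.950155
N(d₁) = 0.657406,  N(d₂) = 0.554115
Call price V = S·N(d₁) − K·e^{−rT}·N(d₂) = 24.100514 − 18.885386 = 5.215128
φ(d₁) = (1/√(2π))·e^{−d₁²/2} = 0.367471
Γ = φ(d₁) / (S·σ·√T) = 0.037218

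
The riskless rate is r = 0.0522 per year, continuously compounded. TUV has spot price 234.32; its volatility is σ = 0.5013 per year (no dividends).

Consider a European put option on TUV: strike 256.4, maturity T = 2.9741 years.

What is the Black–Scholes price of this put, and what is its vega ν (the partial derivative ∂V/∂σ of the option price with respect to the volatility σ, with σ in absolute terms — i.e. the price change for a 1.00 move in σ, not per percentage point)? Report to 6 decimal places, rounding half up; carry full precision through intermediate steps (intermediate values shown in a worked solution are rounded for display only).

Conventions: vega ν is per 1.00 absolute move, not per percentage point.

σ√T = 0.5013·√2.9741 = 0.864521
d₁ = (ln(S/K) + (r+σ²/2)T) / (σ√T) = (ln(234.32/256.4) + (0.0522+0.5013²/2)·2.9741) / 0.864521 = (-0.090051 + 0.528946) / 0.864521 = 0.507674
d₂ = d₁ − σ√T = 0.507674 − 0.864521 = -0.356846
e^{−rT} = 0.856203
N(−d₁) = 0.305841,  N(−d₂) = 0.639397
Put price V = K·e^{−rT}·N(−d₂) − S·N(−d₁) = 140.366991 − 71.664623 = 68.702368
φ(d₁) = (1/√(2π))·e^{−d₁²/2} = 0.350707
ν = S·φ(d₁)·√T = 141.719992

price = 68.702368
ν = 141.719992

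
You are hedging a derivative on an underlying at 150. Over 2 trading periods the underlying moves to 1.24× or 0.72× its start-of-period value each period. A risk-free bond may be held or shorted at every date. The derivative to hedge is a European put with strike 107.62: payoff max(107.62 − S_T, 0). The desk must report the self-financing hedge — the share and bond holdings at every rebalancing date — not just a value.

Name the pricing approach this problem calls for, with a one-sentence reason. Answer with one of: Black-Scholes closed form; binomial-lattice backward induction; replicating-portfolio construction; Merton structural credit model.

Key observation: since the answer must list Δ and B at each node of the 1.24/0.72 lattice on 150, the replicating-portfolio method — solving the two-state system at every node — is the one that applies.

framework: replicating-portfolio construction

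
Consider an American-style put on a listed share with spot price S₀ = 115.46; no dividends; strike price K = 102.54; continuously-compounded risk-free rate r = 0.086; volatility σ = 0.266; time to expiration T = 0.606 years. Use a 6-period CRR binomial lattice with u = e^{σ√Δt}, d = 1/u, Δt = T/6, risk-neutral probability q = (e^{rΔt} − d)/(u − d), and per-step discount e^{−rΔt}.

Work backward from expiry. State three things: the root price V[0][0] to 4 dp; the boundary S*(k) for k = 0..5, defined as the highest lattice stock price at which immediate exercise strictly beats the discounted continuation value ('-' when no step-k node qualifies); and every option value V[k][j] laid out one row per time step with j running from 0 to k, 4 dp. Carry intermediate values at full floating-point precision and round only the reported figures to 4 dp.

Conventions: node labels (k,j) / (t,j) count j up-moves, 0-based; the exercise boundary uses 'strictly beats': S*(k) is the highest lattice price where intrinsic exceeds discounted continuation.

Δt=0.10100  u=1.08821  d=0.91894  q=0.53042  discount=0.99135
step 6 (expiry): payoffs max(K−S,0) = 33.0135 20.2064 5.0400 0.0000 0.0000 0.0000 0.0000
step 5: (k=5,j=0): S=75.6595, K−S=26.8805, hold=25.9937 ⇒ V=26.8805 exercise | (k=5,j=1): S=89.5965, K−S=12.9435, hold=12.0567 ⇒ V=12.9435 exercise | (k=5,j=2): S=106.1006, K−S=0.0000, hold=2.3463 ⇒ V=2.3463 continue | (k=5,j=3): S=125.6450, K−S=0.0000, hold=0.0000 ⇒ V=0.0000 continue | (k=5,j=4): S=148.7895, K−S=0.0000, hold=0.0000 ⇒ V=0.0000 continue | (k=5,j=5): S=176.1974, K−S=0.0000, hold=0.0000 ⇒ V=0.0000 continue  boundary S*=89.5965
step 4: (k=4,j=0): S=82.3336, K−S=20.2064, hold=19.3196 ⇒ V=20.2064 exercise | (k=4,j=1): S=97.5000, K−S=5.0400, hold=7.2593 ⇒ V=7.2593 continue | (k=4,j=2): S=115.4600, K−S=0.0000, hold=1.0922 ⇒ V=1.0922 continue | (k=4,j=3): S=136.7284, K−S=0.0000, hold=0.0000 ⇒ V=0.0000 continue | (k=4,j=4): S=161.9145, K−S=0.0000, hold=0.0000 ⇒ V=0.0000 continue  boundary S*=82.3336
step 3: (k=3,j=0): S=89.5965, K−S=12.9435, hold=13.2237 ⇒ V=13.2237 continue | (k=3,j=1): S=106.1006, K−S=0.0000, hold=3.9537 ⇒ V=3.9537 continue | (k=3,j=2): S=125.6450, K−S=0.0000, hold=0.5085 ⇒ V=0.5085 continue | (k=3,j=3): S=148.7895, K−S=0.0000, hold=0.0000 ⇒ V=0.0000 continue  boundary S*=-
step 2: (k=2,j=0): S=97.5000, K−S=5.0400, hold=8.2349 ⇒ V=8.2349 continue | (k=2,j=1): S=115.4600, K−S=0.0000, hold=2.1079 ⇒ V=2.1079 continue | (k=2,j=2): S=136.7284, K−S=0.0000, hold=0.2367 ⇒ V=0.2367 continue  boundary S*=-
step 1: (k=1,j=0): S=106.1006, K−S=0.0000, hold=4.9419 ⇒ V=4.9419 continue | (k=1,j=1): S=125.6450, K−S=0.0000, hold=1.1057 ⇒ V=1.1057 continue  boundary S*=-
step 0: (k=0,j=0): S=115.4600, K−S=0.0000, hold=2.8820 ⇒ V=2.8820 continue  boundary S*=-

price = 2.8820
boundary = - - - - 82.3336 89.5965
tree:
2.8820
4.9419 1.1057
8.2349 2.1079 0.2367
13.2237 3.9537 0.5085 0.0000
20.2064 7.2593 1.0922 0.0000 0.0000
26.8805 12.9435 2.3463 0.0000 0.0000 0.0000
33.0135 20.2064 5.0400 0.0000 0.0000 0.0000 0.0000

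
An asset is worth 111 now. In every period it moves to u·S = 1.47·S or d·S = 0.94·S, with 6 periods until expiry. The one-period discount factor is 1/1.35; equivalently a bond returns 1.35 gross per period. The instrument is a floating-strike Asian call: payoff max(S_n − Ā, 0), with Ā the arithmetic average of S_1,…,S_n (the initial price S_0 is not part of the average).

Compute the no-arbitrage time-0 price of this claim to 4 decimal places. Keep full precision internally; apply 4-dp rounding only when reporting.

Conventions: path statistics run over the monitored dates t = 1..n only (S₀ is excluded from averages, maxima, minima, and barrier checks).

price = 51.4388

Under the martingale measure an up-move has probability p* = 0.7736; value the claim as the probability-weighted average of per-path payoffs, discounted 6 periods at R = 1.35.
Enumerate all 2^6 = 64 price paths (U = up ×1.47, D = down ×0.94); each path with k up-moves has probability p*^k·(1−p*)^(6−k).
DDDDDD: Ā=89.8861, payoff=0.0000, prob=0.000135
UDDDDD: Ā=140.5665, payoff=0.0000, prob=0.000460
DUDDDD: Ā=130.7615, payoff=0.0000, prob=0.000460
UUDDDD: Ā=204.4888, payoff=0.0000, prob=0.001573
DDUDDD: Ā=121.5448, payoff=0.0000, prob=0.000460
UDUDDD: Ā=190.0754, payoff=0.0000, prob=0.001573
DUUDDD: Ā=180.2704, payoff=7.0000, prob=0.001573
UUUDDD: Ā=281.9122, payoff=10.9467, prob=0.005373
DDDUDD: Ā=112.8811, payoff=6.8700, prob=0.000460
UDDUDD: Ā=176.5269, payoff=10.7435, prob=0.001573
DUDUDD: Ā=166.7219, payoff=20.5485, prob=0.001573
UUDUDD: Ā=260.7246, payoff=32.1344, prob=0.005373
DDUUDD: Ā=157.5052, payoff=29.7652, prob=0.001573
UDUUDD: Ā=246.3113, payoff=46.5477, prob=0.005373
DUUUDD: Ā=236.5063, payoff=56.3527, prob=0.005373
UUUUDD: Ā=369.8555, payoff=88.1261, prob=0.018359
DDDDUD: Ā=104.7372, payoff=15.0139, prob=0.000460
UDDDUD: Ā=163.7912, payoff=23.4791, prob=0.001573
DUDDUD: Ā=153.9862, payoff=33.2841, prob=0.001573
UUDDUD: Ā=240.8082, payoff=52.0507, prob=0.005373
DDUDUD: Ā=144.7695, payoff=42.5008, prob=0.001573
UDUDUD: Ā=226.3949, payoff=66.4641, prob=0.005373
DUUDUD: Ā=216.5899, payoff=76.2691, prob=0.005373
UUUDUD: Ā=338.7097, payoff=119.2719, prob=0.018359
DDDUUD: Ā=136.1058, payoff=51.1645, prob=0.001573
UDDUUD: Ā=212.8464, payoff=80.0126, prob=0.005373
DUDUUD: Ā=203.0414, payoff=89.8176, prob=0.005373
UUDUUD: Ā=317.5221, payoff=140.4595, prob=0.018359
DDUUUD: Ā=193.8247, payoff=99.0343, prob=0.005373
UDUUUD: Ā=303.1088, payoff=154.8728, prob=0.018359
DUUUUD: Ā=293.3038, payoff=164.6778, prob=0.018359
UUUUUD: Ā=458.6772, payoff=257.5281, prob=0.062726
DDDDDU: Ā=97.0820, payoff=22.6691, prob=0.000460
UDDDDU: Ā=151.8197, payoff=35.4506, prob=0.001573
DUDDDU: Ā=142.0147, payoff=45.2556, prob=0.001573
UUDDDU: Ā=222.0869, payoff=70.7721, prob=0.005373
DDUDDU: Ā=132.7980, payoff=54.4723, prob=0.001573
UDUDDU: Ā=207.6735, payoff=85.1855, prob=0.005373
DUUDDU: Ā=197.8685, payoff=94.9905, prob=0.005373
UUUDDU: Ā=309.4327, payoff=148.5489, prob=0.018359
DDDUDU: Ā=124.1343, payoff=63.1360, prob=0.001573
UDDUDU: Ā=194.1250, payoff=98.7340, prob=0.005373
DUDUDU: Ā=184.3200, payoff=108.5390, prob=0.005373
UUDUDU: Ā=288.2451, payoff=169.7365, prob=0.018359
DDUUDU: Ā=175.1033, payoff=117.7557, prob=0.005373
UDUUDU: Ā=273.8317, payoff=184.1499, prob=0.018359
DUUUDU: Ā=264.0267, payoff=193.9549, prob=0.018359
UUUUDU: Ā=412.8928, payoff=303.3124, prob=0.062726
DDDDUU: Ā=115.9905, payoff=71.2799, prob=0.001573
UDDDUU: Ā=181.3893, payoff=111.4696, prob=0.005373
DUDDUU: Ā=171.5843, payoff=121.2746, prob=0.005373
UUDDUU: Ā=268.3287, payoff=189.6529, prob=0.018359
DDUDUU: Ā=162.3676, payoff=130.4913, prob=0.005373
UDUDUU: Ā=253.9153, payoff=204.0663, prob=0.018359
DUUDUU: Ā=244.1103, payoff=213.8713, prob=0.018359
UUUDUU: Ā=381.7470, payoff=334.4582, prob=0.062726
DDDUUU: Ā=153.7039, payoff=139.1550, prob=0.005373
UDDUUU: Ā=240.3668, payoff=217.6148, prob=0.018359
DUDUUU: Ā=230.5618, payoff=227.4198, prob=0.018359
UUDUUU: Ā=360.5594, payoff=355.6459, prob=0.062726
DDUUUU: Ā=221.3451, payoff=236.6365, prob=0.018359
UDUUUU: Ā=346.1460, payoff=370.0592, prob=0.062726
DUUUUU: Ā=336.3410, payoff=379.8642, prob=0.062726
UUUUUU: Ā=525.9801, payoff=594.0430, prob=0.214313
Price = Σ prob·payoff / R^6 = 311.381762 / 6.053445 = 51.4388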